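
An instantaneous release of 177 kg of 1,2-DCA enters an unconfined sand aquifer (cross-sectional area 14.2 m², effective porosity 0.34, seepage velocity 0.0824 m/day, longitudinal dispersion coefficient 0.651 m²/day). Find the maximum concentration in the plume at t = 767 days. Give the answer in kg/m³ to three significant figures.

The peak of an instantaneous 1D plume sits at x = vt; there the Gaussian factor is 1 and C_max = M/(n_e·A·√(4πDt)), where n_e·A is the pore area the mass is dissolved in.
√(4πDt) = √(4π × 0.651 × 767) = 79.21 m, so C_max = 177/(0.34 × 14.2 × 79.21) = 0.463 kg/m³.

0.463 kg/m³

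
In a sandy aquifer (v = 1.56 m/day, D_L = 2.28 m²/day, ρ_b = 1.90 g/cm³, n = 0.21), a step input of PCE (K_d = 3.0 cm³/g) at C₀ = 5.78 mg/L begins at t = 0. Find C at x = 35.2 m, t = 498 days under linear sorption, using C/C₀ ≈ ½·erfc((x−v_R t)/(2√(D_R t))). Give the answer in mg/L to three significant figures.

Retardation factor R = 1 + ρ_b·K_d/n = 1 + 1.90 × 3.0/0.21 = 28.14.
Sorption retards both mechanisms: v_R = v/R = 0.05544 m/day, D_R = D/R = 0.08102 m²/day.
v_R·t = 0.05544 × 498 = 27.60912 m; 2√(D_R t) = 12.70 m; argument = (35.2 − 27.60912)/12.70 = 0.5977.
C = C₀ × ½·erfc(0.5977) = 5.78 × 0.1990 = 1.15 mg/L.

1.15 mg/L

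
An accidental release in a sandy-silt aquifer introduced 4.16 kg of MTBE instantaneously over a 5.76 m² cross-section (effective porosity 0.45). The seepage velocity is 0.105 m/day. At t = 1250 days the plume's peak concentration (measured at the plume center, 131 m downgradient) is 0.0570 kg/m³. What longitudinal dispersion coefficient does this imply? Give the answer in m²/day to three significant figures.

At the plume center C_max = M/(n_e·A·√(4πDt)), so D = M²/(4πt·(n_e·A·C_max)²).
n_e·A·C_max = 0.45 × 5.76 × 0.0570 = 0.1477 kg/m.
D = 4.16²/(4π × 1250 × 0.1477²) = 0.0505 m²/day.

0.0505 m²/day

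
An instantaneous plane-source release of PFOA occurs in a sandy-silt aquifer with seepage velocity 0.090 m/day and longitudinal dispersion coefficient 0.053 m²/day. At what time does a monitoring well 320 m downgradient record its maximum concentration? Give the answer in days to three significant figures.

3550 days

For the 1D instantaneous-source solution, setting ∂C/∂t = 0 at fixed x gives v²t² + 2Dt − x² = 0, so t = (√(D² + v²x²) − D)/v².
√(D² + v²x²) = √(0.053² + 0.090² × 320²) = 28.80; v² = 0.0081.
t = (28.80 − 0.053)/0.0081 = 3550 days (vs. the pure-advection estimate x/v = 3560 d).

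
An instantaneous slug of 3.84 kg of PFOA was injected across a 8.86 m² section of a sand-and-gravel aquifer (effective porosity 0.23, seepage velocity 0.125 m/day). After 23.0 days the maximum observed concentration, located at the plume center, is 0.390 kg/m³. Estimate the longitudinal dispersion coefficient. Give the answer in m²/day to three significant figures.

0.0808 m²/day

At the plume center C_max = M/(n_e·A·√(4πDt)), so D = M²/(4πt·(n_e·A·C_max)²).
n_e·A·C_max = 0.23 × 8.86 × 0.390 = 0.7947 kg/m.
D = 3.84²/(4π × 23.0 × 0.7947²) = 0.0808 m²/day.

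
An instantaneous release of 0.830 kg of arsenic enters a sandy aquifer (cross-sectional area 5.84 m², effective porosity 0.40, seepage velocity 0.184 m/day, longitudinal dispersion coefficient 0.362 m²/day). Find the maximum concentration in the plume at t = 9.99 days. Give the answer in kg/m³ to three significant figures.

0.0527 kg/m³

The peak of an instantaneous 1D plume sits at x = vt; there the Gaussian factor is 1 and C_max = M/(n_e·A·√(4πDt)), where n_e·A is the pore area the mass is dissolved in.
√(4πDt) = √(4π × 0.362 × 9.99) = 6.741 m, so C_max = 0.830/(0.40 × 5.84 × 6.741) = 0.0527 kg/m³.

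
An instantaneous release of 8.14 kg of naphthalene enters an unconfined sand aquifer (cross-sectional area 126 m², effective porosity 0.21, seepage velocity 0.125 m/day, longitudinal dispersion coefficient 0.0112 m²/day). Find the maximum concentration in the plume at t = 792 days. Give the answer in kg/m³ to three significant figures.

The peak of an instantaneous 1D plume sits at x = vt; there the Gaussian factor is 1 and C_max = M/(n_e·A·√(4πDt)), where n_e·A is the pore area the mass is dissolved in.
√(4πDt) = √(4π × 0.0112 × 792) = 10.56 m, so C_max = 8.14/(0.21 × 126 × 10.56) = 0.0291 kg/m³.

0.0291 kg/m³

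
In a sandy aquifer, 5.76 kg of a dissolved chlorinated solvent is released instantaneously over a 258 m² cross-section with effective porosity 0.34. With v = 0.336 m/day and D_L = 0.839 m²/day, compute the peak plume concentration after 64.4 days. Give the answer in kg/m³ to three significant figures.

The peak of an instantaneous 1D plume sits at x = vt; there the Gaussian factor is 1 and C_max = M/(n_e·A·√(4πDt)), where n_e·A is the pore area the mass is dissolved in.
√(4πDt) = √(4π × 0.839 × 64.4) = 26.06 m, so C_max = 5.76/(0.34 × 258 × 26.06) = 0.00252 kg/m³.

0.00252 kg/m³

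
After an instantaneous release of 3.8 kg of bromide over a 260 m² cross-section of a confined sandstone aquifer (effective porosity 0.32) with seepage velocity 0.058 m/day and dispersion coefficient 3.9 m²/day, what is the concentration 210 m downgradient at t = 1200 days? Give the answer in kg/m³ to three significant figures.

For an instantaneous plane source, C(x,t) = M/(n_e·A·√(4πDt)) · exp(−(x−vt)²/(4Dt)), with n_e·A the pore (flow) area.
Plume center vt = 0.058 × 1200 = 69.6 m, so the well at 210 m is 140.4 m downgradient of the peak.
√(4πDt) = 242.5 m, giving peak height M/(n_e·A·√(4πDt)) = 3.8/(0.32 × 260 × 242.5) = 0.0001883 kg/m³.
(x−vt)²/(4Dt) = (140.4)²/(4 × 3.9 × 1200) = 1.053; exp(−1.053) = 0.3489.
C = 0.0001883 × 0.3489 = 6.57e-05 kg/m³.

6.57e-05 kg/m³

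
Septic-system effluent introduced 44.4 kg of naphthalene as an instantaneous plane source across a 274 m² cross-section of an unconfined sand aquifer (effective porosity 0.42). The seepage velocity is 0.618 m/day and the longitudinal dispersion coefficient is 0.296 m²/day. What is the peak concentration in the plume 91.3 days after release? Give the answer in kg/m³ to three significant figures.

The peak of an instantaneous 1D plume sits at x = vt; there the Gaussian factor is 1 and C_max = M/(n_e·A·√(4πDt)), where n_e·A is the pore area the mass is dissolved in.
√(4πDt) = √(4π × 0.296 × 91.3) = 18.43 m, so C_max = 44.4/(0.42 × 274 × 18.43) = 0.0209 kg/m³.

0.0209 kg/m³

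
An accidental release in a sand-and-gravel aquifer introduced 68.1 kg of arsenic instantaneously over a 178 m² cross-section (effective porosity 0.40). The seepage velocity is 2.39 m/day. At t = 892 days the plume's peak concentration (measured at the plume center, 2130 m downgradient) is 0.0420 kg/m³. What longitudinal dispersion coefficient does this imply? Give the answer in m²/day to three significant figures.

0.0463 m²/day

At the plume center C_max = M/(n_e·A·√(4πDt)), so D = M²/(4πt·(n_e·A·C_max)²).
n_e·A·C_max = 0.40 × 178 × 0.0420 = 2.990 kg/m.
D = 68.1²/(4π × 892 × 2.990²) = 0.0463 m²/day.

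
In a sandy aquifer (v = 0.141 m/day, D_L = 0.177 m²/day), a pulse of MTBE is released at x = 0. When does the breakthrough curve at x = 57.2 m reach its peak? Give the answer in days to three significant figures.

397 days

For the 1D instantaneous-source solution, setting ∂C/∂t = 0 at fixed x gives v²t² + 2Dt − x² = 0, so t = (√(D² + v²x²) − D)/v².
√(D² + v²x²) = √(0.177² + 0.141² × 57.2²) = 8.067; v² = 0.019881.
t = (8.067 − 0.177)/0.019881 = 397 days (vs. the pure-advection estimate x/v = 406 d).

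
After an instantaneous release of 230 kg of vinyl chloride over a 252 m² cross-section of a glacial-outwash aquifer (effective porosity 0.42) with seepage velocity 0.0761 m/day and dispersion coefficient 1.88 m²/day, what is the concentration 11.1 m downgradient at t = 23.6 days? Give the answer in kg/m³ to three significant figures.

0.0565 kg/m³

For an instantaneous plane source, C(x,t) = M/(n_e·A·√(4πDt)) · exp(−(x−vt)²/(4Dt)), with n_e·A the pore (flow) area.
Plume center vt = 0.0761 × 23.6 = 1.79596 m, so the well at 11.1 m is 9.30404 m downgradient of the peak.
√(4πDt) = 23.61 m, giving peak height M/(n_e·A·√(4πDt)) = 230/(0.42 × 252 × 23.61) = 0.09204 kg/m³.
(x−vt)²/(4Dt) = (9.30404)²/(4 × 1.88 × 23.6) = 0.4878; exp(−0.4878) = 0.6140.
C = 0.09204 × 0.6140 = 0.0565 kg/m³.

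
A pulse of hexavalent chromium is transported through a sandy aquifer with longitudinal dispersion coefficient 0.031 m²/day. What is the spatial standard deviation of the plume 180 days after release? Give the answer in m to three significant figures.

3.34 m

Dispersive spreading gives a Gaussian with σ² = 2Dt; advection only shifts the center.
σ = √(2 × 0.031 × 180) = 3.34 m.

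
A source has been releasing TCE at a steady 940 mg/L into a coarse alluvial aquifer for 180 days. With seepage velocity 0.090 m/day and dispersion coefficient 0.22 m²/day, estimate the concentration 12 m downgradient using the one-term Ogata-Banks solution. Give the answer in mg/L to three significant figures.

For a continuous step input, C/C₀ ≈ ½·erfc((x−vt)/(2√(Dt))).
vt = 0.090 × 180 = 16.2 m and 2√(Dt) = 2√(0.22 × 180) = 12.59 m.
Argument (x−vt)/(2√(Dt)) = (12 − 16.2)/12.59 = -0.3336; ½·erfc(-0.3336) = 0.6815.
C = 940 × 0.6815 = 641 mg/L.

641 mg/L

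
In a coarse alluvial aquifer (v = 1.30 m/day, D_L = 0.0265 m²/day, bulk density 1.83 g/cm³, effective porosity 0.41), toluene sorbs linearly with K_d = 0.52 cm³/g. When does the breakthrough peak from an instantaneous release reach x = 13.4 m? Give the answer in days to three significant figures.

34.2 days

Retardation factor R = 1 + ρ_b·K_d/n = 1 + 1.83 × 0.52/0.41 = 3.321.
Sorption retards both mechanisms: v_R = v/R = 0.3914 m/day, D_R = D/R = 0.007980 m²/day.
Peak time from v_R²t² + 2D_R t − x² = 0: t = (√(D_R² + v_R²x²) − D_R)/v_R².
√(D_R² + v_R²x²) = √(0.007980² + 0.3914² × 13.4²) = 5.245; v_R² = 0.1532.
t = (5.245 − 0.007980)/0.1532 = 34.2 days.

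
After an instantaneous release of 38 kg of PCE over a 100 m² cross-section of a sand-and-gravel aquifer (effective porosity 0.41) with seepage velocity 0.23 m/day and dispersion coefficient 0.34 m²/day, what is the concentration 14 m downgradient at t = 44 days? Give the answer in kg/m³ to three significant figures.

For an instantaneous plane source, C(x,t) = M/(n_e·A·√(4πDt)) · exp(−(x−vt)²/(4Dt)), with n_e·A the pore (flow) area.
Plume center vt = 0.23 × 44 = 10.12 m, so the well at 14 m is 3.88 m downgradient of the peak.
√(4πDt) = 13.71 m, giving peak height M/(n_e·A·√(4πDt)) = 38/(0.41 × 100 × 13.71) = 0.06760 kg/m³.
(x−vt)²/(4Dt) = (3.88)²/(4 × 0.34 × 44) = 0.2516; exp(−0.2516) = 0.7776.
C = 0.06760 × 0.7776 = 0.0526 kg/m³.

0.0526 kg/m³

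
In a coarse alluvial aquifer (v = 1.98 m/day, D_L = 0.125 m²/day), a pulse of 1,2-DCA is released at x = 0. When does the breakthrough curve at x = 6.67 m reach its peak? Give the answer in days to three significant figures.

3.34 days

For the 1D instantaneous-source solution, setting ∂C/∂t = 0 at fixed x gives v²t² + 2Dt − x² = 0, so t = (√(D² + v²x²) − D)/v².
√(D² + v²x²) = √(0.125² + 1.98² × 6.67²) = 13.21; v² = 3.9204.
t = (13.21 − 0.125)/3.9204 = 3.34 days (vs. the pure-advection estimate x/v = 3.37 d).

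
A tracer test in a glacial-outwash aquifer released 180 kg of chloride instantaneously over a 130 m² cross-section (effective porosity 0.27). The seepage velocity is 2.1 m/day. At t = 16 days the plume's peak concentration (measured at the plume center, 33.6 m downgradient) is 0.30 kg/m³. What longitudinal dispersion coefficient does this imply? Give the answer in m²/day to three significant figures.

At the plume center C_max = M/(n_e·A·√(4πDt)), so D = M²/(4πt·(n_e·A·C_max)²).
n_e·A·C_max = 0.27 × 130 × 0.30 = 10.53 kg/m.
D = 180²/(4π × 16 × 10.53²) = 1.45 m²/day.

1.45 m²/day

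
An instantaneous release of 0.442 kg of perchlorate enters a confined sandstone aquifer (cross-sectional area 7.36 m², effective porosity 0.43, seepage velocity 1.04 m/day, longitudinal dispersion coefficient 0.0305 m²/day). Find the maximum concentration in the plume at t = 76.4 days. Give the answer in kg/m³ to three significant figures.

The peak of an instantaneous 1D plume sits at x = vt; there the Gaussian factor is 1 and C_max = M/(n_e·A·√(4πDt)), where n_e·A is the pore area the mass is dissolved in.
√(4πDt) = √(4π × 0.0305 × 76.4) = 5.411 m, so C_max = 0.442/(0.43 × 7.36 × 5.411) = 0.0258 kg/m³.

0.0258 kg/m³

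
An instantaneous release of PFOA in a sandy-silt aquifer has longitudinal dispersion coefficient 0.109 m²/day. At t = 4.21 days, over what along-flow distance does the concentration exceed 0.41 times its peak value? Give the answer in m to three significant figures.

2.56 m

The plume is Gaussian with σ = √(2Dt) = √(2 × 0.109 × 4.21) = 0.9580 m.
C/C_peak = exp(−Δx²/(2σ²)) = 0.41 ⇒ Δx = σ·√(−2 ln 0.41) = 0.9580 × 1.335 = 1.279 m.
Width = 2Δx = 2.56 m.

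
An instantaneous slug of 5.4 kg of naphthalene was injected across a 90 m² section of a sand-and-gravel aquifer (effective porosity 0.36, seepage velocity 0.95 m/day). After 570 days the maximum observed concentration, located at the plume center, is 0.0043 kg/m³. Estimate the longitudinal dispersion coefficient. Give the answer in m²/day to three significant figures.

At the plume center C_max = M/(n_e·A·√(4πDt)), so D = M²/(4πt·(n_e·A·C_max)²).
n_e·A·C_max = 0.36 × 90 × 0.0043 = 0.1393 kg/m.
D = 5.4²/(4π × 570 × 0.1393²) = 0.210 m²/day.

0.210 m²/day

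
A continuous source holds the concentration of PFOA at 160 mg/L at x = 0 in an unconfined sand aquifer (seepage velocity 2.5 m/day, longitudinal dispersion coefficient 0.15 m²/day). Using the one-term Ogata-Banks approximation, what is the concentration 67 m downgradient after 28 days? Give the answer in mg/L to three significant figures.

For a continuous step input, C/C₀ ≈ ½·erfc((x−vt)/(2√(Dt))).
vt = 2.5 × 28 = 70 m and 2√(Dt) = 2√(0.15 × 28) = 4.099 m.
Argument (x−vt)/(2√(Dt)) = (67 − 70)/4.099 = -0.7319; ½·erfc(-0.7319) = 0.8497.
C = 160 × 0.8497 = 136 mg/L.

136 mg/L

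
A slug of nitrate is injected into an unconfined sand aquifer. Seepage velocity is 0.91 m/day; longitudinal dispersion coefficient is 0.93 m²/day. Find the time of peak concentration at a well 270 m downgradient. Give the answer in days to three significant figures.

For the 1D instantaneous-source solution, setting ∂C/∂t = 0 at fixed x gives v²t² + 2Dt − x² = 0, so t = (√(D² + v²x²) − D)/v².
√(D² + v²x²) = √(0.93² + 0.91² × 270²) = 245.7; v² = 0.8281.
t = (245.7 − 0.93)/0.8281 = 296 days (vs. the pure-advection estimate x/v = 297 d).

296 days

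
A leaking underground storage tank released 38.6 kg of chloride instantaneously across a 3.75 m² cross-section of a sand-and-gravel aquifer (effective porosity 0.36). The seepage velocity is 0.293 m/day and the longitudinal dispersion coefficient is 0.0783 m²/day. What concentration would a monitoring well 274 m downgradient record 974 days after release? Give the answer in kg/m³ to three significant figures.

0.604 kg/m³

For an instantaneous plane source, C(x,t) = M/(n_e·A·√(4πDt)) · exp(−(x−vt)²/(4Dt)), with n_e·A the pore (flow) area.
Plume center vt = 0.293 × 974 = 285.382 m, so the well at 274 m is 11.382 m upgradient of the peak.
√(4πDt) = 30.96 m, giving peak height M/(n_e·A·√(4πDt)) = 38.6/(0.36 × 3.75 × 30.96) = 0.9235 kg/m³.
(x−vt)²/(4Dt) = (-11.382)²/(4 × 0.0783 × 974) = 0.4247; exp(−0.4247) = 0.6540.
C = 0.9235 × 0.6540 = 0.604 kg/m³.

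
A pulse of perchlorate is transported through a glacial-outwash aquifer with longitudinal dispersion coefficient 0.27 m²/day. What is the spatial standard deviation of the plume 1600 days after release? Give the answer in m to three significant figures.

Dispersive spreading gives a Gaussian with σ² = 2Dt; advection only shifts the center.
σ = √(2 × 0.27 × 1600) = 29.4 m.

29.4 m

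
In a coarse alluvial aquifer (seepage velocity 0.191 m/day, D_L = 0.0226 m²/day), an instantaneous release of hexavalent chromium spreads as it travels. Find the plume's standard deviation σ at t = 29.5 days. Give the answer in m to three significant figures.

Dispersive spreading gives a Gaussian with σ² = 2Dt; advection only shifts the center.
σ = √(2 × 0.0226 × 29.5) = 1.15 m.

1.15 m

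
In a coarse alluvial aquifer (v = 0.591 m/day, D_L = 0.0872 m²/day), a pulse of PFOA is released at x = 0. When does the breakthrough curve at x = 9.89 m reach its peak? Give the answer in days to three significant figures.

For the 1D instantaneous-source solution, setting ∂C/∂t = 0 at fixed x gives v²t² + 2Dt − x² = 0, so t = (√(D² + v²x²) − D)/v².
√(D² + v²x²) = √(0.0872² + 0.591² × 9.89²) = 5.846; v² = 0.349281.
t = (5.846 − 0.0872)/0.349281 = 16.5 days (vs. the pure-advection estimate x/v = 16.7 d).

16.5 days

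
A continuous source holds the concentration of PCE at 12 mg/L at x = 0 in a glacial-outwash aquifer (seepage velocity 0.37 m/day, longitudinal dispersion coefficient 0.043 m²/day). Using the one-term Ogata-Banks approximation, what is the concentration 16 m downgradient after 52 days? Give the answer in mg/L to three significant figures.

For a continuous step input, C/C₀ ≈ ½·erfc((x−vt)/(2√(Dt))).
vt = 0.37 × 52 = 19.24 m and 2√(Dt) = 2√(0.043 × 52) = 2.991 m.
Argument (x−vt)/(2√(Dt)) = (16 − 19.24)/2.991 = -1.083; ½·erfc(-1.083) = 0.9372.
C = 12 × 0.9372 = 11.2 mg/L.

11.2 mg/L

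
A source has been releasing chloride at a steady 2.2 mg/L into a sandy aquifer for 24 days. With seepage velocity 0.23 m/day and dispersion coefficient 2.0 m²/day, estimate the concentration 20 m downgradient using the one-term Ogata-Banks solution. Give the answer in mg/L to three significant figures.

For a continuous step input, C/C₀ ≈ ½·erfc((x−vt)/(2√(Dt))).
vt = 0.23 × 24 = 5.52 m and 2√(Dt) = 2√(2.0 × 24) = 13.86 m.
Argument (x−vt)/(2√(Dt)) = (20 − 5.52)/13.86 = 1.045; ½·erfc(1.045) = 0.06972.
C = 2.2 × 0.06972 = 0.153 mg/L.

0.153 mg/L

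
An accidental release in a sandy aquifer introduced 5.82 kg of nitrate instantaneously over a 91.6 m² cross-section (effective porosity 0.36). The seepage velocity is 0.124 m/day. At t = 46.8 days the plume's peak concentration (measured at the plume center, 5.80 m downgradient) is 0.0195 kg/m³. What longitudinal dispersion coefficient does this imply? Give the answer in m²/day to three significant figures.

At the plume center C_max = M/(n_e·A·√(4πDt)), so D = M²/(4πt·(n_e·A·C_max)²).
n_e·A·C_max = 0.36 × 91.6 × 0.0195 = 0.6430 kg/m.
D = 5.82²/(4π × 46.8 × 0.6430²) = 0.139 m²/day.

0.139 m²/day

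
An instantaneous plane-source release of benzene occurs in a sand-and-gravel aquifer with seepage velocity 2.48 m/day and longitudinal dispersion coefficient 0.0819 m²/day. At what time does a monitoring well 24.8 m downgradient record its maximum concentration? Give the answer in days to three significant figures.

9.99 days

For the 1D instantaneous-source solution, setting ∂C/∂t = 0 at fixed x gives v²t² + 2Dt − x² = 0, so t = (√(D² + v²x²) − D)/v².
√(D² + v²x²) = √(0.0819² + 2.48² × 24.8²) = 61.50; v² = 6.1504.
t = (61.50 − 0.0819)/6.1504 = 9.99 days (vs. the pure-advection estimate x/v = 10.0 d).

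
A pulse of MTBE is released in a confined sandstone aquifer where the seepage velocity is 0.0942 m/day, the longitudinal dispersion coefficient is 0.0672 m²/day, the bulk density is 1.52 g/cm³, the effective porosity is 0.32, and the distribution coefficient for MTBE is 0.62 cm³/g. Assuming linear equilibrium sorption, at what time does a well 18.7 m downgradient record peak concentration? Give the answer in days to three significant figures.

Retardation factor R = 1 + ρ_b·K_d/n = 1 + 1.52 × 0.62/0.32 = 3.945.
Sorption retards both mechanisms: v_R = v/R = 0.02388 m/day, D_R = D/R = 0.01703 m²/day.
Peak time from v_R²t² + 2D_R t − x² = 0: t = (√(D_R² + v_R²x²) − D_R)/v_R².
√(D_R² + v_R²x²) = √(0.01703² + 0.02388² × 18.7²) = 0.4469; v_R² = 0.0005703.
t = (0.4469 − 0.01703)/0.0005703 = 754 days.

754 days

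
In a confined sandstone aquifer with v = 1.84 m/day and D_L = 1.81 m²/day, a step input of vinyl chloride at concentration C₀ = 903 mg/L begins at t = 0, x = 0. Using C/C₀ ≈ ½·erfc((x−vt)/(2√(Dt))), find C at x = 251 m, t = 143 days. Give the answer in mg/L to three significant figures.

For a continuous step input, C/C₀ ≈ ½·erfc((x−vt)/(2√(Dt))).
vt = 1.84 × 143 = 263.12 m and 2√(Dt) = 2√(1.81 × 143) = 32.18 m.
Argument (x−vt)/(2√(Dt)) = (251 − 263.12)/32.18 = -0.3766; ½·erfc(-0.3766) = 0.7028.
C = 903 × 0.7028 = 635 mg/L.

635 mg/L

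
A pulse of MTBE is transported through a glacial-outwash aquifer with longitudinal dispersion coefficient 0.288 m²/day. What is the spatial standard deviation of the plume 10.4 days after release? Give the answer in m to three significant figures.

2.45 m

Dispersive spreading gives a Gaussian with σ² = 2Dt; advection only shifts the center.
σ = √(2 × 0.288 × 10.4) = 2.45 m.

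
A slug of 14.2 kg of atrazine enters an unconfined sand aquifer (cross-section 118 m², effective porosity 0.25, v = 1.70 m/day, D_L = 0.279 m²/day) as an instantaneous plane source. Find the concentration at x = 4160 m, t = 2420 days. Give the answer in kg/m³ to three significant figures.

0.00239 kg/m³

For an instantaneous plane source, C(x,t) = M/(n_e·A·√(4πDt)) · exp(−(x−vt)²/(4Dt)), with n_e·A the pore (flow) area.
Plume center vt = 1.70 × 2420 = 4114 m, so the well at 4160 m is 46 m downgradient of the peak.
√(4πDt) = 92.11 m, giving peak height M/(n_e·A·√(4πDt)) = 14.2/(0.25 × 118 × 92.11) = 0.005226 kg/m³.
(x−vt)²/(4Dt) = (46)²/(4 × 0.279 × 2420) = 0.7835; exp(−0.7835) = 0.4568.
C = 0.005226 × 0.4568 = 0.00239 kg/m³.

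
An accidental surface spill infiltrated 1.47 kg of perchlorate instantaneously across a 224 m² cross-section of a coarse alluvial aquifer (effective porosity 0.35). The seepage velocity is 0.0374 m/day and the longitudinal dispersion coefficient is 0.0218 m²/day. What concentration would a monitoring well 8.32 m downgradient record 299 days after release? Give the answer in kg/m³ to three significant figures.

For an instantaneous plane source, C(x,t) = M/(n_e·A·√(4πDt)) · exp(−(x−vt)²/(4Dt)), with n_e·A the pore (flow) area.
Plume center vt = 0.0374 × 299 = 11.1826 m, so the well at 8.32 m is 2.8626 m upgradient of the peak.
√(4πDt) = 9.050 m, giving peak height M/(n_e·A·√(4πDt)) = 1.47/(0.35 × 224 × 9.050) = 0.002072 kg/m³.
(x−vt)²/(4Dt) = (-2.8626)²/(4 × 0.0218 × 299) = 0.3143; exp(−0.3143) = 0.7303.
C = 0.002072 × 0.7303 = 0.00151 kg/m³.

0.00151 kg/m³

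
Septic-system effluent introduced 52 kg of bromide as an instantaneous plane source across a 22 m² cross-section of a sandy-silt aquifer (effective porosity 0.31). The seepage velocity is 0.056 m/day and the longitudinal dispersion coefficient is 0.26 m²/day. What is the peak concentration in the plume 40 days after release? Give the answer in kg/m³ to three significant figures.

0.667 kg/m³

The peak of an instantaneous 1D plume sits at x = vt; there the Gaussian factor is 1 and C_max = M/(n_e·A·√(4πDt)), where n_e·A is the pore area the mass is dissolved in.
√(4πDt) = √(4π × 0.26 × 40) = 11.43 m, so C_max = 52/(0.31 × 22 × 11.43) = 0.667 kg/m³.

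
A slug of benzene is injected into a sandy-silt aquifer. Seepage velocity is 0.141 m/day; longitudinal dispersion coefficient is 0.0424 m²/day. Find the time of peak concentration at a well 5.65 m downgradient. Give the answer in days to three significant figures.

38.0 days

For the 1D instantaneous-source solution, setting ∂C/∂t = 0 at fixed x gives v²t² + 2Dt − x² = 0, so t = (√(D² + v²x²) − D)/v².
√(D² + v²x²) = √(0.0424² + 0.141² × 5.65²) = 0.7978; v² = 0.019881.
t = (0.7978 − 0.0424)/0.019881 = 38.0 days (vs. the pure-advection estimate x/v = 40.1 d).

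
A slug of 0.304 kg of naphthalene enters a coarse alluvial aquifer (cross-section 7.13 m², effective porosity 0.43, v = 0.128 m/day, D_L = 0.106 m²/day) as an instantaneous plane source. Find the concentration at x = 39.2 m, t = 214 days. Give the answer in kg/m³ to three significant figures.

For an instantaneous plane source, C(x,t) = M/(n_e·A·√(4πDt)) · exp(−(x−vt)²/(4Dt)), with n_e·A the pore (flow) area.
Plume center vt = 0.128 × 214 = 27.392 m, so the well at 39.2 m is 11.808 m downgradient of the peak.
√(4πDt) = 16.88 m, giving peak height M/(n_e·A·√(4πDt)) = 0.304/(0.43 × 7.13 × 16.88) = 0.005874 kg/m³.
(x−vt)²/(4Dt) = (11.808)²/(4 × 0.106 × 214) = 1.537; exp(−1.537) = 0.2150.
C = 0.005874 × 0.2150 = 0.00126 kg/m³.

0.00126 kg/m³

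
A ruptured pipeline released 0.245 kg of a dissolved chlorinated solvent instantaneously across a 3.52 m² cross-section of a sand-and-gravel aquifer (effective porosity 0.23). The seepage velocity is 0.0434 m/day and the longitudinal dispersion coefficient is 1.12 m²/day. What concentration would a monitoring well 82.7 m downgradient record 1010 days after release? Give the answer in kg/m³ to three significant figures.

0.00182 kg/m³

For an instantaneous plane source, C(x,t) = M/(n_e·A·√(4πDt)) · exp(−(x−vt)²/(4Dt)), with n_e·A the pore (flow) area.
Plume center vt = 0.0434 × 1010 = 43.834 m, so the well at 82.7 m is 38.866 m downgradient of the peak.
√(4πDt) = 119.2 m, giving peak height M/(n_e·A·√(4πDt)) = 0.245/(0.23 × 3.52 × 119.2) = 0.002539 kg/m³.
(x−vt)²/(4Dt) = (38.866)²/(4 × 1.12 × 1010) = 0.3338; exp(−0.3338) = 0.7162.
C = 0.002539 × 0.7162 = 0.00182 kg/m³.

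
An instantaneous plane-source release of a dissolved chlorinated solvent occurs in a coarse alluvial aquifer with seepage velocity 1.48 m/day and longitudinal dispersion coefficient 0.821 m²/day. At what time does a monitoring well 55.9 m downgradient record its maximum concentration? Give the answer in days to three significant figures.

37.4 days

For the 1D instantaneous-source solution, setting ∂C/∂t = 0 at fixed x gives v²t² + 2Dt − x² = 0, so t = (√(D² + v²x²) − D)/v².
√(D² + v²x²) = √(0.821² + 1.48² × 55.9²) = 82.74; v² = 2.1904.
t = (82.74 − 0.821)/2.1904 = 37.4 days (vs. the pure-advection estimate x/v = 37.8 d).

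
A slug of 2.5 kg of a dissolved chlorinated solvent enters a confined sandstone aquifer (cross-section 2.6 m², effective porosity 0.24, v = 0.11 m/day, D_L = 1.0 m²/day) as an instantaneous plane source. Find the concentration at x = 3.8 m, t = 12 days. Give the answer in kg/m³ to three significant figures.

0.287 kg/m³

For an instantaneous plane source, C(x,t) = M/(n_e·A·√(4πDt)) · exp(−(x−vt)²/(4Dt)), with n_e·A the pore (flow) area.
Plume center vt = 0.11 × 12 = 1.32 m, so the well at 3.8 m is 2.48 m downgradient of the peak.
√(4πDt) = 12.28 m, giving peak height M/(n_e·A·√(4πDt)) = 2.5/(0.24 × 2.6 × 12.28) = 0.3263 kg/m³.
(x−vt)²/(4Dt) = (2.48)²/(4 × 1.0 × 12) = 0.1281; exp(−0.1281) = 0.8798.
C = 0.3263 × 0.8798 = 0.287 kg/m³.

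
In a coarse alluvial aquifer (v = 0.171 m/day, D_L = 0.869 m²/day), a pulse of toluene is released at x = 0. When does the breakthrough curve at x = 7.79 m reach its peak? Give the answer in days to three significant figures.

For the 1D instantaneous-source solution, setting ∂C/∂t = 0 at fixed x gives v²t² + 2Dt − x² = 0, so t = (√(D² + v²x²) − D)/v².
√(D² + v²x²) = √(0.869² + 0.171² × 7.79²) = 1.590; v² = 0.029241.
t = (1.590 − 0.869)/0.029241 = 24.7 days (vs. the pure-advection estimate x/v = 45.6 d).

24.7 days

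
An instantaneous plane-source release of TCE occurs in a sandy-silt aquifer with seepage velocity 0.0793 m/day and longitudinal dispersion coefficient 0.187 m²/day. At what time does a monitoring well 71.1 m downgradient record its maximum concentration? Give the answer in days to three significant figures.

For the 1D instantaneous-source solution, setting ∂C/∂t = 0 at fixed x gives v²t² + 2Dt − x² = 0, so t = (√(D² + v²x²) − D)/v².
√(D² + v²x²) = √(0.187² + 0.0793² × 71.1²) = 5.641; v² = 0.00628849.
t = (5.641 − 0.187)/0.00628849 = 867 days (vs. the pure-advection estimate x/v = 897 d).

867 days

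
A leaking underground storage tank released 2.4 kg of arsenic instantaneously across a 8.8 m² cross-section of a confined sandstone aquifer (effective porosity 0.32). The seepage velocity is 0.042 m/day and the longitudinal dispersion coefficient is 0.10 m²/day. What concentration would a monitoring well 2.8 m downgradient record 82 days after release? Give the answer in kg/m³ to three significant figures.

For an instantaneous plane source, C(x,t) = M/(n_e·A·√(4πDt)) · exp(−(x−vt)²/(4Dt)), with n_e·A the pore (flow) area.
Plume center vt = 0.042 × 82 = 3.444 m, so the well at 2.8 m is 0.644 m upgradient of the peak.
√(4πDt) = 10.15 m, giving peak height M/(n_e·A·√(4πDt)) = 2.4/(0.32 × 8.8 × 10.15) = 0.08397 kg/m³.
(x−vt)²/(4Dt) = (-0.644)²/(4 × 0.10 × 82) = 0.01264; exp(−0.01264) = 0.9874.
C = 0.08397 × 0.9874 = 0.0829 kg/m³.

0.0829 kg/m³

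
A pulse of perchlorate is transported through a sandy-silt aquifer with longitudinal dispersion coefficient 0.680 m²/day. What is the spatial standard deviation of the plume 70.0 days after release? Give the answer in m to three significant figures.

9.76 m

Dispersive spreading gives a Gaussian with σ² = 2Dt; advection only shifts the center.
σ = √(2 × 0.680 × 70.0) = 9.76 m.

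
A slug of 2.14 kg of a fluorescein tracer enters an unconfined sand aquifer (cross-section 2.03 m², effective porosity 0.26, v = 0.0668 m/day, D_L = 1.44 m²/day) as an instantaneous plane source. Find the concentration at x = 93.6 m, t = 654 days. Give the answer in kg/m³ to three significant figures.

For an instantaneous plane source, C(x,t) = M/(n_e·A·√(4πDt)) · exp(−(x−vt)²/(4Dt)), with n_e·A the pore (flow) area.
Plume center vt = 0.0668 × 654 = 43.6872 m, so the well at 93.6 m is 49.9128 m downgradient of the peak.
√(4πDt) = 108.8 m, giving peak height M/(n_e·A·√(4πDt)) = 2.14/(0.26 × 2.03 × 108.8) = 0.03727 kg/m³.
(x−vt)²/(4Dt) = (49.9128)²/(4 × 1.44 × 654) = 0.6613; exp(−0.6613) = 0.5162.
C = 0.03727 × 0.5162 = 0.0192 kg/m³.

0.0192 kg/m³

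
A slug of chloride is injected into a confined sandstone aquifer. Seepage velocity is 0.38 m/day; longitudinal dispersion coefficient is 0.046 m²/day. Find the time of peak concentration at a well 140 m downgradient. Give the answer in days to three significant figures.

368 days

For the 1D instantaneous-source solution, setting ∂C/∂t = 0 at fixed x gives v²t² + 2Dt − x² = 0, so t = (√(D² + v²x²) − D)/v².
√(D² + v²x²) = √(0.046² + 0.38² × 140²) = 53.20; v² = 0.1444.
t = (53.20 − 0.046)/0.1444 = 368 days (vs. the pure-advection estimate x/v = 368 d).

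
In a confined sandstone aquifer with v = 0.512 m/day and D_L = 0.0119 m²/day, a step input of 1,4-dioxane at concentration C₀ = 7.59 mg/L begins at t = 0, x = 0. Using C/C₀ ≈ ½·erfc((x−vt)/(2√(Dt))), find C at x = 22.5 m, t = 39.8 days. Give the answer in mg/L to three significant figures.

0.111 mg/L

For a continuous step input, C/C₀ ≈ ½·erfc((x−vt)/(2√(Dt))).
vt = 0.512 × 39.8 = 20.3776 m and 2√(Dt) = 2√(0.0119 × 39.8) = 1.376 m.
Argument (x−vt)/(2√(Dt)) = (22.5 − 20.3776)/1.376 = 1.542; ½·erfc(1.542) = 0.01460.
C = 7.59 × 0.01460 = 0.111 mg/L.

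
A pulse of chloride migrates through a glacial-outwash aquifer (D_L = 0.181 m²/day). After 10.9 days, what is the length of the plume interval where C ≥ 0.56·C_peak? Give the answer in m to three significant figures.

4.28 m

The plume is Gaussian with σ = √(2Dt) = √(2 × 0.181 × 10.9) = 1.986 m.
C/C_peak = exp(−Δx²/(2σ²)) = 0.56 ⇒ Δx = σ·√(−2 ln 0.56) = 1.986 × 1.077 = 2.139 m.
Width = 2Δx = 4.28 m.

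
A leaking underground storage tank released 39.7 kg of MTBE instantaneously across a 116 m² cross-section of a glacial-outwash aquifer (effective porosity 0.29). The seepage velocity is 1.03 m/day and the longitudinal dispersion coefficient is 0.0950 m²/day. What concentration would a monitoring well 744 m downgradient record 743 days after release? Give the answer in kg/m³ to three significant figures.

0.00796 kg/m³

For an instantaneous plane source, C(x,t) = M/(n_e·A·√(4πDt)) · exp(−(x−vt)²/(4Dt)), with n_e·A the pore (flow) area.
Plume center vt = 1.03 × 743 = 765.29 m, so the well at 744 m is 21.29 m upgradient of the peak.
√(4πDt) = 29.78 m, giving peak height M/(n_e·A·√(4πDt)) = 39.7/(0.29 × 116 × 29.78) = 0.03963 kg/m³.
(x−vt)²/(4Dt) = (-21.29)²/(4 × 0.0950 × 743) = 1.605; exp(−1.605) = 0.2009.
C = 0.03963 × 0.2009 = 0.00796 kg/m³.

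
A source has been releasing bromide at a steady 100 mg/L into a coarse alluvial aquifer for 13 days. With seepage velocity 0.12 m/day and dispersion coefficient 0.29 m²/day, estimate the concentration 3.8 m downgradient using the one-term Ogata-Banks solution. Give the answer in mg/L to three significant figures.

For a continuous step input, C/C₀ ≈ ½·erfc((x−vt)/(2√(Dt))).
vt = 0.12 × 13 = 1.56 m and 2√(Dt) = 2√(0.29 × 13) = 3.883 m.
Argument (x−vt)/(2√(Dt)) = (3.8 − 1.56)/3.883 = 0.5769; ½·erfc(0.5769) = 0.2073.
C = 100 × 0.2073 = 20.7 mg/L.

20.7 mg/L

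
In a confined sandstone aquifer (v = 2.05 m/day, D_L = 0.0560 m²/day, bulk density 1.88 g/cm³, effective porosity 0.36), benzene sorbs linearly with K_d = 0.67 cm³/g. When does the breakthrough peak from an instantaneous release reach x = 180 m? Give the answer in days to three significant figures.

Retardation factor R = 1 + ρ_b·K_d/n = 1 + 1.88 × 0.67/0.36 = 4.499.
Sorption retards both mechanisms: v_R = v/R = 0.4557 m/day, D_R = D/R = 0.01245 m²/day.
Peak time from v_R²t² + 2D_R t − x² = 0: t = (√(D_R² + v_R²x²) − D_R)/v_R².
√(D_R² + v_R²x²) = √(0.01245² + 0.4557² × 180²) = 82.03; v_R² = 0.2077.
t = (82.03 − 0.01245)/0.2077 = 395 days.

395 days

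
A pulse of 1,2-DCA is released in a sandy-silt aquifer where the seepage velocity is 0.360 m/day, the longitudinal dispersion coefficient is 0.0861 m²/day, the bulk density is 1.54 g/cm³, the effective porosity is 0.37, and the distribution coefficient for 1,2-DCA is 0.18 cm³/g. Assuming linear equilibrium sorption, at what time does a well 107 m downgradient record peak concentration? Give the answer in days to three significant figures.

519 days

Retardation factor R = 1 + ρ_b·K_d/n = 1 + 1.54 × 0.18/0.37 = 1.749.
Sorption retards both mechanisms: v_R = v/R = 0.2058 m/day, D_R = D/R = 0.04923 m²/day.
Peak time from v_R²t² + 2D_R t − x² = 0: t = (√(D_R² + v_R²x²) − D_R)/v_R².
√(D_R² + v_R²x²) = √(0.04923² + 0.2058² × 107²) = 22.02; v_R² = 0.04235.
t = (22.02 − 0.04923)/0.04235 = 519 days.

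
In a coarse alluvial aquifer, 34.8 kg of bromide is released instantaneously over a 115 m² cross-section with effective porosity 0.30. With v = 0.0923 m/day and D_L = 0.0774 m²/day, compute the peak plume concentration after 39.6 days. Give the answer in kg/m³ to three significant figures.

The peak of an instantaneous 1D plume sits at x = vt; there the Gaussian factor is 1 and C_max = M/(n_e·A·√(4πDt)), where n_e·A is the pore area the mass is dissolved in.
√(4πDt) = √(4π × 0.0774 × 39.6) = 6.206 m, so C_max = 34.8/(0.30 × 115 × 6.206) = 0.163 kg/m³.

0.163 kg/m³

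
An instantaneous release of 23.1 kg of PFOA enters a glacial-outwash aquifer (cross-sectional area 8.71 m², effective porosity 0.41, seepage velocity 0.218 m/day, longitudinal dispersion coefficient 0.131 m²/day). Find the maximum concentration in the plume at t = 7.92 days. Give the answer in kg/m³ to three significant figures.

1.79 kg/m³

The peak of an instantaneous 1D plume sits at x = vt; there the Gaussian factor is 1 and C_max = M/(n_e·A·√(4πDt)), where n_e·A is the pore area the mass is dissolved in.
√(4πDt) = √(4π × 0.131 × 7.92) = 3.611 m, so C_max = 23.1/(0.41 × 8.71 × 3.611) = 1.79 kg/m³.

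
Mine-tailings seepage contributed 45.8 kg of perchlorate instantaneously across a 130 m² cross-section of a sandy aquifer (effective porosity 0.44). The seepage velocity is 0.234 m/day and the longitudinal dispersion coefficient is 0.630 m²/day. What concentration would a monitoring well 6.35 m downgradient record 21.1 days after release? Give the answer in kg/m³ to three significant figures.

For an instantaneous plane source, C(x,t) = M/(n_e·A·√(4πDt)) · exp(−(x−vt)²/(4Dt)), with n_e·A the pore (flow) area.
Plume center vt = 0.234 × 21.1 = 4.9374 m, so the well at 6.35 m is 1.4126 m downgradient of the peak.
√(4πDt) = 12.92 m, giving peak height M/(n_e·A·√(4πDt)) = 45.8/(0.44 × 130 × 12.92) = 0.06197 kg/m³.
(x−vt)²/(4Dt) = (1.4126)²/(4 × 0.630 × 21.1) = 0.03753; exp(−0.03753) = 0.9632.
C = 0.06197 × 0.9632 = 0.0597 kg/m³.

0.0597 kg/m³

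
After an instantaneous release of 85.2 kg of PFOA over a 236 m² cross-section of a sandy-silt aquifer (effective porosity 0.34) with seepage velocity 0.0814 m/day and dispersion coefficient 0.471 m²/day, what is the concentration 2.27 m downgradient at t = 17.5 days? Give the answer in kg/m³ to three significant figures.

For an instantaneous plane source, C(x,t) = M/(n_e·A·√(4πDt)) · exp(−(x−vt)²/(4Dt)), with n_e·A the pore (flow) area.
Plume center vt = 0.0814 × 17.5 = 1.4245 m, so the well at 2.27 m is 0.8455 m downgradient of the peak.
√(4πDt) = 10.18 m, giving peak height M/(n_e·A·√(4πDt)) = 85.2/(0.34 × 236 × 10.18) = 0.1043 kg/m³.
(x−vt)²/(4Dt) = (0.8455)²/(4 × 0.471 × 17.5) = 0.02168; exp(−0.02168) = 0.9786.
C = 0.1043 × 0.9786 = 0.102 kg/m³.

0.102 kg/m³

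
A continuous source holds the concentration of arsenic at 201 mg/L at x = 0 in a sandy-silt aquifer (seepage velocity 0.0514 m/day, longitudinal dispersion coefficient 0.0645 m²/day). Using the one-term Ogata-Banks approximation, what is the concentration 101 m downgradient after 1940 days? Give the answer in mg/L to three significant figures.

94.0 mg/L

For a continuous step input, C/C₀ ≈ ½·erfc((x−vt)/(2√(Dt))).
vt = 0.0514 × 1940 = 99.716 m and 2√(Dt) = 2√(0.0645 × 1940) = 22.37 m.
Argument (x−vt)/(2√(Dt)) = (101 − 99.716)/22.37 = 0.05740; ½·erfc(0.05740) = 0.4677.
C = 201 × 0.4677 = 94.0 mg/L.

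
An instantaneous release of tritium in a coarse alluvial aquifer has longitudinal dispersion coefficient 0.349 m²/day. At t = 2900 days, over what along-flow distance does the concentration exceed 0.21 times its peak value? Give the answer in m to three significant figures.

159 m

The plume is Gaussian with σ = √(2Dt) = √(2 × 0.349 × 2900) = 44.99 m.
C/C_peak = exp(−Δx²/(2σ²)) = 0.21 ⇒ Δx = σ·√(−2 ln 0.21) = 44.99 × 1.767 = 79.50 m.
Width = 2Δx = 159 m.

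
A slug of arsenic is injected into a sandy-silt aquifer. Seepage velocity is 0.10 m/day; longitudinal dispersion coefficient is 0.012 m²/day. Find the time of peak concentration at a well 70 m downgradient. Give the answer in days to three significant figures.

For the 1D instantaneous-source solution, setting ∂C/∂t = 0 at fixed x gives v²t² + 2Dt − x² = 0, so t = (√(D² + v²x²) − D)/v².
√(D² + v²x²) = √(0.012² + 0.10² × 70²) = 7.000; v² = 0.01.
t = (7.000 − 0.012)/0.01 = 699 days (vs. the pure-advection estimate x/v = 700 d).

699 days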